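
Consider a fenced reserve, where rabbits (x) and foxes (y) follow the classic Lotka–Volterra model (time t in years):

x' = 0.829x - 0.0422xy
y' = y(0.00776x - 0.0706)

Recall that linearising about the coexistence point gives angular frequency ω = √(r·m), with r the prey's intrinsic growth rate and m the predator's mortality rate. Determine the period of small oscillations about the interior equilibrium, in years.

T ≈ 26 years

Here r = 0.829 and m = 0.0706, so r·m = 0.0585.
ω = √0.0585 = 0.242 per year, hence T = 2π/ω ≈ 26 years.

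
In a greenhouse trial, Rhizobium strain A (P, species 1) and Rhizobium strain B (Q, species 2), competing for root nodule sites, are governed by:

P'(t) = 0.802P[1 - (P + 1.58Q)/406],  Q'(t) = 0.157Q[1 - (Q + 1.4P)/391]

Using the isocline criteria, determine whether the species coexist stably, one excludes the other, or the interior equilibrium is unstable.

unstable coexistence (outcome depends on initial conditions)

Compare the nullcline intercepts: K1/α12 = 406/1.58 = 257 < K2 = 391; K2/α21 = 391/1.4 = 279 < K1 = 406.
Since both are reversed, neither can invade when rare; the interior point is a saddle.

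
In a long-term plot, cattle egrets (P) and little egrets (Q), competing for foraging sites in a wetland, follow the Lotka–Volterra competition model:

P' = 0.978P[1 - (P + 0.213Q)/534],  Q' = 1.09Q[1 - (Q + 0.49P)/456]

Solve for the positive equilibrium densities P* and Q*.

Setting both brackets to zero gives the nullclines P + 0.213Q = 534 and 0.49P + Q = 456.
Substituting Q = 456 - 0.49P into the first: P(1 - 0.213·0.49) = 534 - 0.213·456.
So P* = 437/0.896 = 488, and then Q* = 456 - 0.49·488 = 217.

P* ≈ 488, Q* ≈ 217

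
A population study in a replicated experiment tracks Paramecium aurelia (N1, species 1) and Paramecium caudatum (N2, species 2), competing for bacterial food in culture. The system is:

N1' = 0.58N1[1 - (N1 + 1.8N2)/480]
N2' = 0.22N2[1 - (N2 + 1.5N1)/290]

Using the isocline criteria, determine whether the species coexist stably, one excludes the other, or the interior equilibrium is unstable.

unstable coexistence (outcome depends on initial conditions)

Compare the nullcline intercepts: K1/α12 = 480/1.8 = 267 < K2 = 290; K2/α21 = 290/1.5 = 193 < K1 = 480.
Since both are reversed, neither can invade when rare; the interior point is a saddle.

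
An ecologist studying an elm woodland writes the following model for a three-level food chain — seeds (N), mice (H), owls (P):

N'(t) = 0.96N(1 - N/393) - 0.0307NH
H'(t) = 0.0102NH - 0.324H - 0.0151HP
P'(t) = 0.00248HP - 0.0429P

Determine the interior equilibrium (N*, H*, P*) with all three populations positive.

From dP/dt = 0: 0.00248H* = 0.0429, so H* = 17.3.
From dN/dt = 0: 0.96(1 - N*/393) = 0.0307·17.3, giving N* = 393·(1 - 0.553) = 176.
From dH/dt = 0: 0.0102·176 - 0.324 = 0.0151P*, so P* = 1.47/0.0151 = 97.2.

N* ≈ 176, H* ≈ 17.3, P* ≈ 97.2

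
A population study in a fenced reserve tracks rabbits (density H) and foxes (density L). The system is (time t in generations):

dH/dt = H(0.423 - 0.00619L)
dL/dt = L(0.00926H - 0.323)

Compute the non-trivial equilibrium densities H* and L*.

Set dL/dt = 0 with L > 0: 0.00926H - 0.323 = 0, so H* = 0.323/0.00926 = 34.9.
Set dH/dt = 0 with H > 0: 0.423 - 0.00619L = 0, so L* = 0.423/0.00619 = 68.3.

H* ≈ 34.9, L* ≈ 68.3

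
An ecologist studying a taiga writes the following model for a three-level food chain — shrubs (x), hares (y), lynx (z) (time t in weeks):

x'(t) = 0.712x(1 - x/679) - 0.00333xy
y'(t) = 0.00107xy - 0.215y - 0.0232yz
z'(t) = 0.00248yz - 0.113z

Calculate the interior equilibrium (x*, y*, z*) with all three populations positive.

From dz/dt = 0: 0.00248y* = 0.113, so y* = 45.6.
From dx/dt = 0: 0.712(1 - x*/679) = 0.00333·45.6, giving x* = 679·(1 - 0.213) = 534.
From dy/dt = 0: 0.00107·534 - 0.215 = 0.0232z*, so z* = 0.357/0.0232 = 15.4.

x* ≈ 534, y* ≈ 45.6, z* ≈ 15.4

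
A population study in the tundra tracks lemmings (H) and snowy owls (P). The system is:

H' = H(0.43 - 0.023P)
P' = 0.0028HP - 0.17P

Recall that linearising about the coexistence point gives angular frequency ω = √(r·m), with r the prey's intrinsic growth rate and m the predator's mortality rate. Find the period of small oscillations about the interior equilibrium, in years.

T ≈ 23.2 years

Here r = 0.43 and m = 0.17, so r·m = 0.0731.
ω = √0.0731 = 0.27 per year, hence T = 2π/ω ≈ 23.2 years.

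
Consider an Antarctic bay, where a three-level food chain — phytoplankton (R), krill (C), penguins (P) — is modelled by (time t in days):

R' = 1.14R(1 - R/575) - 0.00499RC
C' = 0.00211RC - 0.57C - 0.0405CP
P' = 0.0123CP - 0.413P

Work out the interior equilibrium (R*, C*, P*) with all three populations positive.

R* ≈ 490, C* ≈ 33.6, P* ≈ 11.5

From dP/dt = 0: 0.0123C* = 0.413, so C* = 33.6.
From dR/dt = 0: 1.14(1 - R*/575) = 0.00499·33.6, giving R* = 575·(1 - 0.147) = 490.
From dC/dt = 0: 0.00211·490 - 0.57 = 0.0405P*, so P* = 0.465/0.0405 = 11.5.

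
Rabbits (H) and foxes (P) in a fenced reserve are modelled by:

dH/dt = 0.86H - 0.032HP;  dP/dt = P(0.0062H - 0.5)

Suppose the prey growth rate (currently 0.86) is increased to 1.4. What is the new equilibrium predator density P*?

P* ≈ 43.7

At the interior fixed point, setting dH/dt = 0 with H > 0 fixes P* = (prey growth rate)/(HP coefficient) — independent of the other coefficients.
With the change, P* = 1.4/0.032 = 43.7; it rises from 26.9.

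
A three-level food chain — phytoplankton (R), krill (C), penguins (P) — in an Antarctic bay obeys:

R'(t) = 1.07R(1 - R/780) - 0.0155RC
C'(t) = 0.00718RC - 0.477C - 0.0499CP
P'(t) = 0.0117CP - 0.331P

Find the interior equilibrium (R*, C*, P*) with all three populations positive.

From dP/dt = 0: 0.0117C* = 0.331, so C* = 28.3.
From dR/dt = 0: 1.07(1 - R*/780) = 0.0155·28.3, giving R* = 780·(1 - 0.41) = 460.
From dC/dt = 0: 0.00718·460 - 0.477 = 0.0499P*, so P* = 2.83/0.0499 = 56.7.

R* ≈ 460, C* ≈ 28.3, P* ≈ 56.7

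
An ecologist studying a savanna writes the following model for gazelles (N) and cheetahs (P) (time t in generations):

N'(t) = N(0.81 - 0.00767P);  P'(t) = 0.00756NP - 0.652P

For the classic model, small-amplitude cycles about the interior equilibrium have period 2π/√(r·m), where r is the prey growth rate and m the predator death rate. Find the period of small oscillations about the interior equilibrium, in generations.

T ≈ 8.65 generations

Here r = 0.81 and m = 0.652, so r·m = 0.528.
ω = √0.528 = 0.727 per generation, hence T = 2π/ω ≈ 8.65 generations.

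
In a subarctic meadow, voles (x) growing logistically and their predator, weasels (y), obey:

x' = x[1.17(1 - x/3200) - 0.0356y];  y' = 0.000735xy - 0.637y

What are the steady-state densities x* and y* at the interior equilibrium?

x* ≈ 867, y* ≈ 24

From dy/dt = 0 with y > 0: 0.000735x* = 0.637, so x* = 867.
Substitute into dx/dt = 0: 1.17(1 - 867/3200) = 0.0356y*.
The bracket is 0.729, giving y* = 0.853/0.0356 = 24.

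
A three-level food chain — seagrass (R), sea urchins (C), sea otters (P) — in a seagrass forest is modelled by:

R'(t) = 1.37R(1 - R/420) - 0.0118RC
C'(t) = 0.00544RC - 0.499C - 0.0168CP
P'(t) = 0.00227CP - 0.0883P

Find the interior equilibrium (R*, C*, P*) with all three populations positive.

From dP/dt = 0: 0.00227C* = 0.0883, so C* = 38.9.
From dR/dt = 0: 1.37(1 - R*/420) = 0.0118·38.9, giving R* = 420·(1 - 0.335) = 279.
From dC/dt = 0: 0.00544·279 - 0.499 = 0.0168P*, so P* = 1.02/0.0168 = 60.7.

R* ≈ 279, C* ≈ 38.9, P* ≈ 60.7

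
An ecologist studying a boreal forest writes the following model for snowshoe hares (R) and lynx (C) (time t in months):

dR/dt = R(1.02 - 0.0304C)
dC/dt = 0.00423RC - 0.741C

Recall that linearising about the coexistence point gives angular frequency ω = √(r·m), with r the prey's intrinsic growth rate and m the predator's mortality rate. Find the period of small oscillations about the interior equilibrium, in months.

Here r = 1.02 and m = 0.741, so r·m = 0.756.
ω = √0.756 = 0.869 per month, hence T = 2π/ω ≈ 7.23 months.

T ≈ 7.23 months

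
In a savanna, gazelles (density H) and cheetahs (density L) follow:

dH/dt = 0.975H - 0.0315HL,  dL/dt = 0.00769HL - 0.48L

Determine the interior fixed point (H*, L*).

H* ≈ 62.4, L* ≈ 31

Set dL/dt = 0 with L > 0: 0.00769H - 0.48 = 0, so H* = 0.48/0.00769 = 62.4.
Set dH/dt = 0 with H > 0: 0.975 - 0.0315L = 0, so L* = 0.975/0.0315 = 31.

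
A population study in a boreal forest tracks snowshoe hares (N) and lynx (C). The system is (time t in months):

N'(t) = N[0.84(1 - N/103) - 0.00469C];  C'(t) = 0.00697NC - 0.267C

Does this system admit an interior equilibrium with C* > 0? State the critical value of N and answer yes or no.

The predator equation gives dC/dt > 0 only when N > 0.267/0.00697 = 38.3.
Without the predator, N → K = 103. Since 103 > 38.3, the predator can invade and persist.

Threshold N = 38.3; K > 38.3, so yes, the predator persists.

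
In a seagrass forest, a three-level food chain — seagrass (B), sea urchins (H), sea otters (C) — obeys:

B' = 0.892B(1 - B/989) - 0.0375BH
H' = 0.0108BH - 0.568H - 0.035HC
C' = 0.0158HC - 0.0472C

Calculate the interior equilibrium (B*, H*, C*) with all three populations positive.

From dC/dt = 0: 0.0158H* = 0.0472, so H* = 2.99.
From dB/dt = 0: 0.892(1 - B*/989) = 0.0375·2.99, giving B* = 989·(1 - 0.126) = 865.
From dH/dt = 0: 0.0108·865 - 0.568 = 0.035C*, so C* = 8.77/0.035 = 251.

B* ≈ 865, H* ≈ 2.99, C* ≈ 251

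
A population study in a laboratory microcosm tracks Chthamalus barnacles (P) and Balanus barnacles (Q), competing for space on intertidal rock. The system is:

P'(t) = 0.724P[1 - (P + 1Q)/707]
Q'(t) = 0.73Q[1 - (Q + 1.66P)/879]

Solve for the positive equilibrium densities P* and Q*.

P* ≈ 261, Q* ≈ 446

Setting both brackets to zero gives the nullclines P + 1Q = 707 and 1.66P + Q = 879.
Substituting Q = 879 - 1.66P into the first: P(1 - 1·1.66) = 707 - 1·879.
So P* = -172/-0.66 = 261, and then Q* = 879 - 1.66·261 = 446.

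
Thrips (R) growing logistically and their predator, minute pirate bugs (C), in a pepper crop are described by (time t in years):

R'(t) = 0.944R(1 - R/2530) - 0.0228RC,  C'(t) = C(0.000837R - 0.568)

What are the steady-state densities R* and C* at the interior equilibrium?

From dC/dt = 0 with C > 0: 0.000837R* = 0.568, so R* = 679.
Substitute into dR/dt = 0: 0.944(1 - 679/2530) = 0.0228C*.
The bracket is 0.732, giving C* = 0.691/0.0228 = 30.3.

R* ≈ 679, C* ≈ 30.3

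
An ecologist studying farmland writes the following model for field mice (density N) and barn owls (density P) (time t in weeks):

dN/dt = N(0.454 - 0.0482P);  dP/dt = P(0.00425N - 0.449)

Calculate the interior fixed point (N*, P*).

Set dP/dt = 0 with P > 0: 0.00425N - 0.449 = 0, so N* = 0.449/0.00425 = 106.
Set dN/dt = 0 with N > 0: 0.454 - 0.0482P = 0, so P* = 0.454/0.0482 = 9.42.

N* ≈ 106, P* ≈ 9.42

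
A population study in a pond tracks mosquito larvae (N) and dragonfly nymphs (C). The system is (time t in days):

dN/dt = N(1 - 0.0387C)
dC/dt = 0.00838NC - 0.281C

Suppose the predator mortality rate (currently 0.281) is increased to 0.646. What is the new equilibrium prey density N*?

At the interior fixed point, setting dC/dt = 0 with C > 0 fixes N* = (predator death rate)/(NC coefficient) — independent of the other coefficients.
With the change, N* = 0.646/0.00838 = 77.1; it rises from 33.5.

N* ≈ 77.1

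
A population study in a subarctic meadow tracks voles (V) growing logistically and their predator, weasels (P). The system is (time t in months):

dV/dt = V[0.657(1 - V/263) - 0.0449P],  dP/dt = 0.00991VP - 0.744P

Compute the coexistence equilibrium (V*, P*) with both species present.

V* ≈ 75.1, P* ≈ 10.5

From dP/dt = 0 with P > 0: 0.00991V* = 0.744, so V* = 75.1.
Substitute into dV/dt = 0: 0.657(1 - 75.1/263) = 0.0449P*.
The bracket is 0.715, giving P* = 0.469/0.0449 = 10.5.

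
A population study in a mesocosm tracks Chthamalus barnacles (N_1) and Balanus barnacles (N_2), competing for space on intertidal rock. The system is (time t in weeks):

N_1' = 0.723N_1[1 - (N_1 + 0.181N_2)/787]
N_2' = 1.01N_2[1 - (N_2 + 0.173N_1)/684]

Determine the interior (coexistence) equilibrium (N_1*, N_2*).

N_1* ≈ 685, N_2* ≈ 566

Setting both brackets to zero gives the nullclines N_1 + 0.181N_2 = 787 and 0.173N_1 + N_2 = 684.
Substituting N_2 = 684 - 0.173N_1 into the first: N_1(1 - 0.181·0.173) = 787 - 0.181·684.
So N_1* = 663/0.969 = 685, and then N_2* = 684 - 0.173·685 = 566.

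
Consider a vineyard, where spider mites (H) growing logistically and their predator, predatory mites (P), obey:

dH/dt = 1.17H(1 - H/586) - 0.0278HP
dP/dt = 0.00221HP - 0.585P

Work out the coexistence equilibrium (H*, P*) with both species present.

H* ≈ 265, P* ≈ 23.1

From dP/dt = 0 with P > 0: 0.00221H* = 0.585, so H* = 265.
Substitute into dH/dt = 0: 1.17(1 - 265/586) = 0.0278P*.
The bracket is 0.548, giving P* = 0.641/0.0278 = 23.1.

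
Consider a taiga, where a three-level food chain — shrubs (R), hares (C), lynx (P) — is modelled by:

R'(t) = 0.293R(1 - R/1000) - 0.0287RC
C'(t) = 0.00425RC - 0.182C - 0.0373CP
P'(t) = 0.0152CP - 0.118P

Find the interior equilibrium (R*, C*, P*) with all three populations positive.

From dP/dt = 0: 0.0152C* = 0.118, so C* = 7.76.
From dR/dt = 0: 0.293(1 - R*/1000) = 0.0287·7.76, giving R* = 1000·(1 - 0.76) = 240.
From dC/dt = 0: 0.00425·240 - 0.182 = 0.0373P*, so P* = 0.836/0.0373 = 22.4.

R* ≈ 240, C* ≈ 7.76, P* ≈ 22.4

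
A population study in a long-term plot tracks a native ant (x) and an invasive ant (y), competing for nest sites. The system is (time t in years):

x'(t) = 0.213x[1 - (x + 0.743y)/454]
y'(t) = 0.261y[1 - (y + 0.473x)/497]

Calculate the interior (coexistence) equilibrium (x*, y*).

x* ≈ 131, y* ≈ 435

Setting both brackets to zero gives the nullclines x + 0.743y = 454 and 0.473x + y = 497.
Substituting y = 497 - 0.473x into the first: x(1 - 0.743·0.473) = 454 - 0.743·497.
So x* = 84.7/0.649 = 131, and then y* = 497 - 0.473·131 = 435.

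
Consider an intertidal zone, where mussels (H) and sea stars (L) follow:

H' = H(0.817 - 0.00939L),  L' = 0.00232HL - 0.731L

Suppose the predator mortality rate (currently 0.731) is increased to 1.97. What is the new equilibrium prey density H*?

H* ≈ 849

At the interior fixed point, setting dL/dt = 0 with L > 0 fixes H* = (predator death rate)/(HL coefficient) — independent of the other coefficients.
With the change, H* = 1.97/0.00232 = 849; it rises from 315.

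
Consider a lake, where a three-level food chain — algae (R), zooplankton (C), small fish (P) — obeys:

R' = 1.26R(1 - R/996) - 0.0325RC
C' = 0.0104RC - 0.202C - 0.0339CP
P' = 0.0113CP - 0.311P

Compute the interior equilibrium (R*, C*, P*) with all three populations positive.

From dP/dt = 0: 0.0113C* = 0.311, so C* = 27.5.
From dR/dt = 0: 1.26(1 - R*/996) = 0.0325·27.5, giving R* = 996·(1 - 0.71) = 289.
From dC/dt = 0: 0.0104·289 - 0.202 = 0.0339P*, so P* = 2.8/0.0339 = 82.7.

R* ≈ 289, C* ≈ 27.5, P* ≈ 82.7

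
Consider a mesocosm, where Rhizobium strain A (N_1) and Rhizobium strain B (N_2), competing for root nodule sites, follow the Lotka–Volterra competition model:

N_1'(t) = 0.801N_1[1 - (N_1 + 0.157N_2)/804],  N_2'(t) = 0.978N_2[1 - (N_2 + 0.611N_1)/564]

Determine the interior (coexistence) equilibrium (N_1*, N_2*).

N_1* ≈ 791, N_2* ≈ 80.5

Setting both brackets to zero gives the nullclines N_1 + 0.157N_2 = 804 and 0.611N_1 + N_2 = 564.
Substituting N_2 = 564 - 0.611N_1 into the first: N_1(1 - 0.157·0.611) = 804 - 0.157·564.
So N_1* = 715/0.904 = 791, and then N_2* = 564 - 0.611·791 = 80.5.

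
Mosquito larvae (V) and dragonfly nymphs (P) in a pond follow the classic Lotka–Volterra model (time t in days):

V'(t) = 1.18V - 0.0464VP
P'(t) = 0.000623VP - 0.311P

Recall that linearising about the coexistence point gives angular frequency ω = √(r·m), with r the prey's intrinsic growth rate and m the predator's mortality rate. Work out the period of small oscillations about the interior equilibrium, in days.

T ≈ 10.4 days

Here r = 1.18 and m = 0.311, so r·m = 0.367.
ω = √0.367 = 0.606 per day, hence T = 2π/ω ≈ 10.4 days.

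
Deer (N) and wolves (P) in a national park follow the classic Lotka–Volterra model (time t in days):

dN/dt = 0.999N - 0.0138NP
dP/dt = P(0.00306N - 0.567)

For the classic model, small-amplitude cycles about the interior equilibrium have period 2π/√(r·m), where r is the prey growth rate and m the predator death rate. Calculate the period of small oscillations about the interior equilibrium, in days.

Here r = 0.999 and m = 0.567, so r·m = 0.566.
ω = √0.566 = 0.753 per day, hence T = 2π/ω ≈ 8.35 days.

T ≈ 8.35 days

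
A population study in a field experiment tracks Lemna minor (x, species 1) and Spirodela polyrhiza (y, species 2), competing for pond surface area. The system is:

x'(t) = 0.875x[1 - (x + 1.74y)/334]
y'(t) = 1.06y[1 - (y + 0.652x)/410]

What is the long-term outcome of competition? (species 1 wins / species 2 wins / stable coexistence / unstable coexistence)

Compare the nullcline intercepts: K1/α12 = 334/1.74 = 192 < K2 = 410; K2/α21 = 410/0.652 = 629 > K1 = 334.
Since the inequalities point opposite ways, species 2 can invade but species 1 cannot.

species 2 excludes species 1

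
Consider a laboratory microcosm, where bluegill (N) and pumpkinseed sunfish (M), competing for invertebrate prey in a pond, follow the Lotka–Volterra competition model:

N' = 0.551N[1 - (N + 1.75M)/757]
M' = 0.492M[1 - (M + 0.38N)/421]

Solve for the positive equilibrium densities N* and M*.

N* ≈ 60.4, M* ≈ 398

Setting both brackets to zero gives the nullclines N + 1.75M = 757 and 0.38N + M = 421.
Substituting M = 421 - 0.38N into the first: N(1 - 1.75·0.38) = 757 - 1.75·421.
So N* = 20.2/0.335 = 60.4, and then M* = 421 - 0.38·60.4 = 398.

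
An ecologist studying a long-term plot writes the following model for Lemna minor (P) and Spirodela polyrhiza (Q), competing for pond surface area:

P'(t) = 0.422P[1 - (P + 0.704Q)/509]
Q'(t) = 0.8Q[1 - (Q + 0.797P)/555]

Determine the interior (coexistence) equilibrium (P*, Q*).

P* ≈ 269, Q* ≈ 340

Setting both brackets to zero gives the nullclines P + 0.704Q = 509 and 0.797P + Q = 555.
Substituting Q = 555 - 0.797P into the first: P(1 - 0.704·0.797) = 509 - 0.704·555.
So P* = 118/0.439 = 269, and then Q* = 555 - 0.797·269 = 340.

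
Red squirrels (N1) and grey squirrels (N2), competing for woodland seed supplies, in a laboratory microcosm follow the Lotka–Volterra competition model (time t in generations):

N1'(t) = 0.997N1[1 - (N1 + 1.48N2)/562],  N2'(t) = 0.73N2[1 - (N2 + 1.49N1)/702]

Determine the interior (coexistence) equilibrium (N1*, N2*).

N1* ≈ 396, N2* ≈ 112

Setting both brackets to zero gives the nullclines N1 + 1.48N2 = 562 and 1.49N1 + N2 = 702.
Substituting N2 = 702 - 1.49N1 into the first: N1(1 - 1.48·1.49) = 562 - 1.48·702.
So N1* = -477/-1.21 = 396, and then N2* = 702 - 1.49·396 = 112.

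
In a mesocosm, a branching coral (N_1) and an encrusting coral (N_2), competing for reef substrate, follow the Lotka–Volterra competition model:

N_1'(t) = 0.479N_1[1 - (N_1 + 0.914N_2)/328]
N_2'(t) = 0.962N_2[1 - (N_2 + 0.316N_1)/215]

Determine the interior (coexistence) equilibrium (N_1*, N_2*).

Setting both brackets to zero gives the nullclines N_1 + 0.914N_2 = 328 and 0.316N_1 + N_2 = 215.
Substituting N_2 = 215 - 0.316N_1 into the first: N_1(1 - 0.914·0.316) = 328 - 0.914·215.
So N_1* = 131/0.711 = 185, and then N_2* = 215 - 0.316·185 = 157.

N_1* ≈ 185, N_2* ≈ 157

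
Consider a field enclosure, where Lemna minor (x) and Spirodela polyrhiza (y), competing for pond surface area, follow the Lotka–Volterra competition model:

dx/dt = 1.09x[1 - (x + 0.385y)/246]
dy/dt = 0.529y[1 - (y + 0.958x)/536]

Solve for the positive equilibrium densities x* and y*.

x* ≈ 62.8, y* ≈ 476

Setting both brackets to zero gives the nullclines x + 0.385y = 246 and 0.958x + y = 536.
Substituting y = 536 - 0.958x into the first: x(1 - 0.385·0.958) = 246 - 0.385·536.
So x* = 39.6/0.631 = 62.8, and then y* = 536 - 0.958·62.8 = 476.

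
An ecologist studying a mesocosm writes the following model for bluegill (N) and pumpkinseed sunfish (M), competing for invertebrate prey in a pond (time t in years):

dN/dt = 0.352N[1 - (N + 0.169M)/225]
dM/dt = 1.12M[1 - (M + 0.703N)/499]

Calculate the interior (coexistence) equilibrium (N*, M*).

Setting both brackets to zero gives the nullclines N + 0.169M = 225 and 0.703N + M = 499.
Substituting M = 499 - 0.703N into the first: N(1 - 0.169·0.703) = 225 - 0.169·499.
So N* = 141/0.881 = 160, and then M* = 499 - 0.703·160 = 387.

N* ≈ 160, M* ≈ 387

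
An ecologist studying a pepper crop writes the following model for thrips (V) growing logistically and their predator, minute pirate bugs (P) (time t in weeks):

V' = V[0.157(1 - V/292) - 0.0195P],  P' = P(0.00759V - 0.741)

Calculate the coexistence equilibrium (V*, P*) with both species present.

From dP/dt = 0 with P > 0: 0.00759V* = 0.741, so V* = 97.6.
Substitute into dV/dt = 0: 0.157(1 - 97.6/292) = 0.0195P*.
The bracket is 0.666, giving P* = 0.105/0.0195 = 5.36.

V* ≈ 97.6, P* ≈ 5.36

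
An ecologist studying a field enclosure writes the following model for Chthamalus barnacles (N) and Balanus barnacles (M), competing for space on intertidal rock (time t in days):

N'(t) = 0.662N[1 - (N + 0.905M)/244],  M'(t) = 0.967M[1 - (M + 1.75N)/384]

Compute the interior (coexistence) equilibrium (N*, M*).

Setting both brackets to zero gives the nullclines N + 0.905M = 244 and 1.75N + M = 384.
Substituting M = 384 - 1.75N into the first: N(1 - 0.905·1.75) = 244 - 0.905·384.
So N* = -104/-0.584 = 177, and then M* = 384 - 1.75·177 = 73.7.

N* ≈ 177, M* ≈ 73.7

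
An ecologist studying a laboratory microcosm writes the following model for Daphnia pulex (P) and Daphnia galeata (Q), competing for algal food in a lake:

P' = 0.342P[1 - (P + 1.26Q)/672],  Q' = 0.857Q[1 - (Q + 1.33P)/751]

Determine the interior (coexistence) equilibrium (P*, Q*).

P* ≈ 406, Q* ≈ 211

Setting both brackets to zero gives the nullclines P + 1.26Q = 672 and 1.33P + Q = 751.
Substituting Q = 751 - 1.33P into the first: P(1 - 1.26·1.33) = 672 - 1.26·751.
So P* = -274/-0.676 = 406, and then Q* = 751 - 1.33·406 = 211.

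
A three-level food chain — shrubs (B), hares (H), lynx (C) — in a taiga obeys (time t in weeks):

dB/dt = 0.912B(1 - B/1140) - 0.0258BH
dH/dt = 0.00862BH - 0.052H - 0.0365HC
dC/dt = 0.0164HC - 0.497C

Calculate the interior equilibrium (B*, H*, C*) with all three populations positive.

B* ≈ 163, H* ≈ 30.3, C* ≈ 37

From dC/dt = 0: 0.0164H* = 0.497, so H* = 30.3.
From dB/dt = 0: 0.912(1 - B*/1140) = 0.0258·30.3, giving B* = 1140·(1 - 0.857) = 163.
From dH/dt = 0: 0.00862·163 - 0.052 = 0.0365C*, so C* = 1.35/0.0365 = 37.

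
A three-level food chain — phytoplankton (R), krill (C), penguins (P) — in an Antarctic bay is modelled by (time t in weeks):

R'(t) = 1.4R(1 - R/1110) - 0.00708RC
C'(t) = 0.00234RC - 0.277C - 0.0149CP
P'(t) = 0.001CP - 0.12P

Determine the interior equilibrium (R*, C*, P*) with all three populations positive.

R* ≈ 436, C* ≈ 120, P* ≈ 49.9

From dP/dt = 0: 0.001C* = 0.12, so C* = 120.
From dR/dt = 0: 1.4(1 - R*/1110) = 0.00708·120, giving R* = 1110·(1 - 0.607) = 436.
From dC/dt = 0: 0.00234·436 - 0.277 = 0.0149P*, so P* = 0.744/0.0149 = 49.9.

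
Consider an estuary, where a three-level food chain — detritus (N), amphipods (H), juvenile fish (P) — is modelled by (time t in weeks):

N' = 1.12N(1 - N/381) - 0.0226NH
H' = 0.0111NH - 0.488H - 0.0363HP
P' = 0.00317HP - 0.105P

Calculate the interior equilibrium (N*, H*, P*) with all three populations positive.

N* ≈ 126, H* ≈ 33.1, P* ≈ 25.2

From dP/dt = 0: 0.00317H* = 0.105, so H* = 33.1.
From dN/dt = 0: 1.12(1 - N*/381) = 0.0226·33.1, giving N* = 381·(1 - 0.668) = 126.
From dH/dt = 0: 0.0111·126 - 0.488 = 0.0363P*, so P* = 0.914/0.0363 = 25.2.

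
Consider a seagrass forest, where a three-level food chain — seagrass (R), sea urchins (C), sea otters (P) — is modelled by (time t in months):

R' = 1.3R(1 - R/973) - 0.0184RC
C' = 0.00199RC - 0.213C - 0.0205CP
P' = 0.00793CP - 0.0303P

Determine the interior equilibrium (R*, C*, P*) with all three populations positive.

R* ≈ 920, C* ≈ 3.82, P* ≈ 79

From dP/dt = 0: 0.00793C* = 0.0303, so C* = 3.82.
From dR/dt = 0: 1.3(1 - R*/973) = 0.0184·3.82, giving R* = 973·(1 - 0.0541) = 920.
From dC/dt = 0: 0.00199·920 - 0.213 = 0.0205P*, so P* = 1.62/0.0205 = 79.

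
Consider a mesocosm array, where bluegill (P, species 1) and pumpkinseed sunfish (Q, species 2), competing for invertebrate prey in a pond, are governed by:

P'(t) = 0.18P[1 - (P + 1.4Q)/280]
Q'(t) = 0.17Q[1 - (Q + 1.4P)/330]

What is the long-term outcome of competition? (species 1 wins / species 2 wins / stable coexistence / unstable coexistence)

unstable coexistence (outcome depends on initial conditions)

Compare the nullcline intercepts: K1/α12 = 280/1.4 = 200 < K2 = 330; K2/α21 = 330/1.4 = 236 < K1 = 280.
Since both are reversed, neither can invade when rare; the interior point is a saddle.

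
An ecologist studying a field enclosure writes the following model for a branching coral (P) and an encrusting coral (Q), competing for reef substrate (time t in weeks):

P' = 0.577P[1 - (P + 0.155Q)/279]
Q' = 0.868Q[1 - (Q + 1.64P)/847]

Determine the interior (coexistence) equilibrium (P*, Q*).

Setting both brackets to zero gives the nullclines P + 0.155Q = 279 and 1.64P + Q = 847.
Substituting Q = 847 - 1.64P into the first: P(1 - 0.155·1.64) = 279 - 0.155·847.
So P* = 148/0.746 = 198, and then Q* = 847 - 1.64·198 = 522.

P* ≈ 198, Q* ≈ 522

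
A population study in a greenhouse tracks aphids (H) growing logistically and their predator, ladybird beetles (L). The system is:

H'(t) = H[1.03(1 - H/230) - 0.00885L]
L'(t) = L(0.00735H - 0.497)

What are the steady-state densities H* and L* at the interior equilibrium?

H* ≈ 67.6, L* ≈ 82.2

From dL/dt = 0 with L > 0: 0.00735H* = 0.497, so H* = 67.6.
Substitute into dH/dt = 0: 1.03(1 - 67.6/230) = 0.00885L*.
The bracket is 0.706, giving L* = 0.727/0.00885 = 82.2.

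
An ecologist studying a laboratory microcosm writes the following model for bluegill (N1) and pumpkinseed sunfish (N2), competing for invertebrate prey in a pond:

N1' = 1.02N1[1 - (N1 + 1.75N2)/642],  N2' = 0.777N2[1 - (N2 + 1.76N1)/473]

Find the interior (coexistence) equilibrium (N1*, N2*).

Setting both brackets to zero gives the nullclines N1 + 1.75N2 = 642 and 1.76N1 + N2 = 473.
Substituting N2 = 473 - 1.76N1 into the first: N1(1 - 1.75·1.76) = 642 - 1.75·473.
So N1* = -186/-2.08 = 89.3, and then N2* = 473 - 1.76·89.3 = 316.

N1* ≈ 89.3, N2* ≈ 316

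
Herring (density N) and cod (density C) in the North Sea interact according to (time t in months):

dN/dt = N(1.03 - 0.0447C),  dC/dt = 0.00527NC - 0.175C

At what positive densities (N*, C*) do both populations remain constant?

Set dC/dt = 0 with C > 0: 0.00527N - 0.175 = 0, so N* = 0.175/0.00527 = 33.2.
Set dN/dt = 0 with N > 0: 1.03 - 0.0447C = 0, so C* = 1.03/0.0447 = 23.

N* ≈ 33.2, C* ≈ 23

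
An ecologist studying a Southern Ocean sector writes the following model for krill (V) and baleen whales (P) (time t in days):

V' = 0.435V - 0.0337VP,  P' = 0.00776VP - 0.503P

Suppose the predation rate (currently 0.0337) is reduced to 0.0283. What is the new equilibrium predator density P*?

P* ≈ 15.4

At the interior fixed point, setting dV/dt = 0 with V > 0 fixes P* = (prey growth rate)/(VP coefficient) — independent of the other coefficients.
With the change, P* = 0.435/0.0283 = 15.4; it rises from 12.9.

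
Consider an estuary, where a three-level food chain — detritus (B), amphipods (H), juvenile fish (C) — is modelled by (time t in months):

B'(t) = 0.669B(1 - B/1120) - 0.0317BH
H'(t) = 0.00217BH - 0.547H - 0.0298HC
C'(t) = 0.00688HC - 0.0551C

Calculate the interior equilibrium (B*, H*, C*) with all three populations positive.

From dC/dt = 0: 0.00688H* = 0.0551, so H* = 8.01.
From dB/dt = 0: 0.669(1 - B*/1120) = 0.0317·8.01, giving B* = 1120·(1 - 0.379) = 695.
From dH/dt = 0: 0.00217·695 - 0.547 = 0.0298C*, so C* = 0.961/0.0298 = 32.3.

B* ≈ 695, H* ≈ 8.01, C* ≈ 32.3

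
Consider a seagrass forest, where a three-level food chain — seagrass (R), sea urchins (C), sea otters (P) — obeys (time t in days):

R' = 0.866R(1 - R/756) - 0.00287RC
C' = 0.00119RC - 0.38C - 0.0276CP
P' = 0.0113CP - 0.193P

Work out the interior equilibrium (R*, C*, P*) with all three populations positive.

R* ≈ 713, C* ≈ 17.1, P* ≈ 17

From dP/dt = 0: 0.0113C* = 0.193, so C* = 17.1.
From dR/dt = 0: 0.866(1 - R*/756) = 0.00287·17.1, giving R* = 756·(1 - 0.0566) = 713.
From dC/dt = 0: 0.00119·713 - 0.38 = 0.0276P*, so P* = 0.469/0.0276 = 17.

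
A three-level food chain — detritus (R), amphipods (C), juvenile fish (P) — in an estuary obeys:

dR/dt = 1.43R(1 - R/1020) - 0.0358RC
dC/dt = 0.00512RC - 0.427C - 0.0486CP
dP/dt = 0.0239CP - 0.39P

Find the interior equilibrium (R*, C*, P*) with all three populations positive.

From dP/dt = 0: 0.0239C* = 0.39, so C* = 16.3.
From dR/dt = 0: 1.43(1 - R*/1020) = 0.0358·16.3, giving R* = 1020·(1 - 0.409) = 603.
From dC/dt = 0: 0.00512·603 - 0.427 = 0.0486P*, so P* = 2.66/0.0486 = 54.8.

R* ≈ 603, C* ≈ 16.3, P* ≈ 54.8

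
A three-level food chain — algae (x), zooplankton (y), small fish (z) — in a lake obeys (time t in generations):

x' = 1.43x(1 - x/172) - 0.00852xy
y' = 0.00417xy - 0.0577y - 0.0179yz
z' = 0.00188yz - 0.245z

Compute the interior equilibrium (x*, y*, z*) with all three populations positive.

x* ≈ 38.5, y* ≈ 130, z* ≈ 5.73

From dz/dt = 0: 0.00188y* = 0.245, so y* = 130.
From dx/dt = 0: 1.43(1 - x*/172) = 0.00852·130, giving x* = 172·(1 - 0.776) = 38.5.
From dy/dt = 0: 0.00417·38.5 - 0.0577 = 0.0179z*, so z* = 0.103/0.0179 = 5.73.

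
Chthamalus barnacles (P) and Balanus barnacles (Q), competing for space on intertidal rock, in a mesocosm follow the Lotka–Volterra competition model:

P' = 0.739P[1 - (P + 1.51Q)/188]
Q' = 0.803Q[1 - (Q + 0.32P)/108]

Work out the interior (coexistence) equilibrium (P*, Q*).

P* ≈ 48.2, Q* ≈ 92.6

Setting both brackets to zero gives the nullclines P + 1.51Q = 188 and 0.32P + Q = 108.
Substituting Q = 108 - 0.32P into the first: P(1 - 1.51·0.32) = 188 - 1.51·108.
So P* = 24.9/0.517 = 48.2, and then Q* = 108 - 0.32·48.2 = 92.6.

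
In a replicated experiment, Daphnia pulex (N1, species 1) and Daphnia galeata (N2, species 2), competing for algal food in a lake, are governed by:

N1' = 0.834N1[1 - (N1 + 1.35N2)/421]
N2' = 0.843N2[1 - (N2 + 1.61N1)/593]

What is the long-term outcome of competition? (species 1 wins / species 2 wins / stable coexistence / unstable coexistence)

unstable coexistence (outcome depends on initial conditions)

Compare the nullcline intercepts: K1/α12 = 421/1.35 = 312 < K2 = 593; K2/α21 = 593/1.61 = 368 < K1 = 421.
Since both are reversed, neither can invade when rare; the interior point is a saddle.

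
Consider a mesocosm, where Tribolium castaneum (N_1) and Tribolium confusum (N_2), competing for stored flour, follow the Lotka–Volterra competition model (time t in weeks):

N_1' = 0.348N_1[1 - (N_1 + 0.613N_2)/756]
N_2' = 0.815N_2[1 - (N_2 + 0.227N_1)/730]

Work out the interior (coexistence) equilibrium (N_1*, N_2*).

N_1* ≈ 358, N_2* ≈ 649

Setting both brackets to zero gives the nullclines N_1 + 0.613N_2 = 756 and 0.227N_1 + N_2 = 730.
Substituting N_2 = 730 - 0.227N_1 into the first: N_1(1 - 0.613·0.227) = 756 - 0.613·730.
So N_1* = 309/0.861 = 358, and then N_2* = 730 - 0.227·358 = 649.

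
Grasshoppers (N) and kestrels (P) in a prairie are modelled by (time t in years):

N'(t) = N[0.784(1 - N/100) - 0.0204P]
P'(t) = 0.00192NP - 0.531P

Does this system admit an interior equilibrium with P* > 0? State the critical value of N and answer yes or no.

The predator equation gives dP/dt > 0 only when N > 0.531/0.00192 = 277.
Without the predator, N → K = 100. Since 100 < 277, the predator cannot invade.

Threshold N = 277; K < 277, so no, the predator goes extinct.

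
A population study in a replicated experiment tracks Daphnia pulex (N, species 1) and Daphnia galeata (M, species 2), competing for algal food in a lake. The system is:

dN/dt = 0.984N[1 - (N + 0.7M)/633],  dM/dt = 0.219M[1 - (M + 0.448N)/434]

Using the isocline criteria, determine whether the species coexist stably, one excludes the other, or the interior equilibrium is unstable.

stable coexistence

Compare the nullcline intercepts: K1/α12 = 633/0.7 = 904 > K2 = 434; K2/α21 = 434/0.448 = 969 > K1 = 633.
Since both inequalities hold, each species can invade when rare, so the interior equilibrium is stable.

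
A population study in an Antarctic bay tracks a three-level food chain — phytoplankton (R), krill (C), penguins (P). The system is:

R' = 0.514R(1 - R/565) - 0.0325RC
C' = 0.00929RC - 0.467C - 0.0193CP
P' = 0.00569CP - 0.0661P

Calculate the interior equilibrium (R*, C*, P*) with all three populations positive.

From dP/dt = 0: 0.00569C* = 0.0661, so C* = 11.6.
From dR/dt = 0: 0.514(1 - R*/565) = 0.0325·11.6, giving R* = 565·(1 - 0.735) = 150.
From dC/dt = 0: 0.00929·150 - 0.467 = 0.0193P*, so P* = 0.926/0.0193 = 48.

R* ≈ 150, C* ≈ 11.6, P* ≈ 48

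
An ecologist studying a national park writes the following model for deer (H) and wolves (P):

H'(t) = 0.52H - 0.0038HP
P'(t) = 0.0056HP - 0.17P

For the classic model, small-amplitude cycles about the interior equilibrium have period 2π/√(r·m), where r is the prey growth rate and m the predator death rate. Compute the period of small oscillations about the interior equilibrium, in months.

Here r = 0.52 and m = 0.17, so r·m = 0.0884.
ω = √0.0884 = 0.297 per month, hence T = 2π/ω ≈ 21.1 months.

T ≈ 21.1 months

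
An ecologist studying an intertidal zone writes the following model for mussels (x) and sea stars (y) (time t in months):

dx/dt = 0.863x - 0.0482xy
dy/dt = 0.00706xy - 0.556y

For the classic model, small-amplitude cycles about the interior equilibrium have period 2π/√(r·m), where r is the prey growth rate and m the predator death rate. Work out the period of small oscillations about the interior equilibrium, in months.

T ≈ 9.07 months

Here r = 0.863 and m = 0.556, so r·m = 0.48.
ω = √0.48 = 0.693 per month, hence T = 2π/ω ≈ 9.07 months.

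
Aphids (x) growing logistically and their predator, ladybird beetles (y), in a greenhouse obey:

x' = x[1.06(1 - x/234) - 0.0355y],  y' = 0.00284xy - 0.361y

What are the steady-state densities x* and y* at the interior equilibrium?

From dy/dt = 0 with y > 0: 0.00284x* = 0.361, so x* = 127.
Substitute into dx/dt = 0: 1.06(1 - 127/234) = 0.0355y*.
The bracket is 0.457, giving y* = 0.484/0.0355 = 13.6.

x* ≈ 127, y* ≈ 13.6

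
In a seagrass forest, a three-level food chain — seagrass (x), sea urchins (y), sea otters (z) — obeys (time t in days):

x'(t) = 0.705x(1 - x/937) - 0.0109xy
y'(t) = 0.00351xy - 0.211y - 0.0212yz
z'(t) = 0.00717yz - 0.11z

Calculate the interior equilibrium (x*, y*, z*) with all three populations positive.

x* ≈ 715, y* ≈ 15.3, z* ≈ 108

From dz/dt = 0: 0.00717y* = 0.11, so y* = 15.3.
From dx/dt = 0: 0.705(1 - x*/937) = 0.0109·15.3, giving x* = 937·(1 - 0.237) = 715.
From dy/dt = 0: 0.00351·715 - 0.211 = 0.0212z*, so z* = 2.3/0.0212 = 108.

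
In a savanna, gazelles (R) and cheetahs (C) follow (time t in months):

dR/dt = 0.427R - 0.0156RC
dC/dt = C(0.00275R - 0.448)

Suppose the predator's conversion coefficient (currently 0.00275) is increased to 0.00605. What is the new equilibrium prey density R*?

At the interior fixed point, setting dC/dt = 0 with C > 0 fixes R* = (predator death rate)/(RC coefficient) — independent of the other coefficients.
With the change, R* = 0.448/0.00605 = 74; it falls from 163.

R* ≈ 74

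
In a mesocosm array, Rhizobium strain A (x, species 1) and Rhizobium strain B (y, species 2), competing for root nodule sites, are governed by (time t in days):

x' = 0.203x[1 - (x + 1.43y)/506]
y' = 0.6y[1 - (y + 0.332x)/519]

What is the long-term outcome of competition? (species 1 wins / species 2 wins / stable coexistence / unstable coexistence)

Compare the nullcline intercepts: K1/α12 = 506/1.43 = 354 < K2 = 519; K2/α21 = 519/0.332 = 1560 > K1 = 506.
Since the inequalities point opposite ways, species 2 can invade but species 1 cannot.

species 2 excludes species 1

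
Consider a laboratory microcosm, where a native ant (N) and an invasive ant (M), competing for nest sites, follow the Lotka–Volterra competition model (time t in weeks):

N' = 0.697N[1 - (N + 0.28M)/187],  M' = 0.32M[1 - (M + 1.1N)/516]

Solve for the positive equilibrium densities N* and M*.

Setting both brackets to zero gives the nullclines N + 0.28M = 187 and 1.1N + M = 516.
Substituting M = 516 - 1.1N into the first: N(1 - 0.28·1.1) = 187 - 0.28·516.
So N* = 42.5/0.692 = 61.4, and then M* = 516 - 1.1·61.4 = 448.

N* ≈ 61.4, M* ≈ 448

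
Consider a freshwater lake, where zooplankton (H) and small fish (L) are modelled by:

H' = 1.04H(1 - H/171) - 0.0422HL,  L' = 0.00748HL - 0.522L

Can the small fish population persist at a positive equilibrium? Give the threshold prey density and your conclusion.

Threshold H = 69.8; K > 69.8, so yes, the predator persists.

The predator equation gives dL/dt > 0 only when H > 0.522/0.00748 = 69.8.
Without the predator, H → K = 171. Since 171 > 69.8, the predator can invade and persist.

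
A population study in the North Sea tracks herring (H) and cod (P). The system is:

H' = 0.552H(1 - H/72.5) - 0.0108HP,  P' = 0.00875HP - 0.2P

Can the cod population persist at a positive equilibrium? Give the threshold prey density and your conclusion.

Threshold H = 22.9; K > 22.9, so yes, the predator persists.

The predator equation gives dP/dt > 0 only when H > 0.2/0.00875 = 22.9.
Without the predator, H → K = 72.5. Since 72.5 > 22.9, the predator can invade and persist.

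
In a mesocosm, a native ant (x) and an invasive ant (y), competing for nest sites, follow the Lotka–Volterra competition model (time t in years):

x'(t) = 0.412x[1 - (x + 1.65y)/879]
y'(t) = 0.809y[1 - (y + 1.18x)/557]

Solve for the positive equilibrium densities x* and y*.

x* ≈ 42.3, y* ≈ 507

Setting both brackets to zero gives the nullclines x + 1.65y = 879 and 1.18x + y = 557.
Substituting y = 557 - 1.18x into the first: x(1 - 1.65·1.18) = 879 - 1.65·557.
So x* = -40/-0.947 = 42.3, and then y* = 557 - 1.18·42.3 = 507.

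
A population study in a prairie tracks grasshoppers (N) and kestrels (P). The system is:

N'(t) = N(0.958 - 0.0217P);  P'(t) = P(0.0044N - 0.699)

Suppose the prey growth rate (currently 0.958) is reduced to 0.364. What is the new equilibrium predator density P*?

At the interior fixed point, setting dN/dt = 0 with N > 0 fixes P* = (prey growth rate)/(NP coefficient) — independent of the other coefficients.
With the change, P* = 0.364/0.0217 = 16.8; it falls from 44.1.

P* ≈ 16.8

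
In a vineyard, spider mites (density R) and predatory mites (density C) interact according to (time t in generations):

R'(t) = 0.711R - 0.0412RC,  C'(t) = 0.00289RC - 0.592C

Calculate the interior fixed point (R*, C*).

R* ≈ 205, C* ≈ 17.3

Set dC/dt = 0 with C > 0: 0.00289R - 0.592 = 0, so R* = 0.592/0.00289 = 205.
Set dR/dt = 0 with R > 0: 0.711 - 0.0412C = 0, so C* = 0.711/0.0412 = 17.3.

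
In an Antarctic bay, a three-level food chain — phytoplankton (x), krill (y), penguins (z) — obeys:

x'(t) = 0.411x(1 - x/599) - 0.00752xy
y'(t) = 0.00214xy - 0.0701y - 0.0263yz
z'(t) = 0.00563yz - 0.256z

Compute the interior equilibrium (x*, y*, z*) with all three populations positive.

From dz/dt = 0: 0.00563y* = 0.256, so y* = 45.5.
From dx/dt = 0: 0.411(1 - x*/599) = 0.00752·45.5, giving x* = 599·(1 - 0.832) = 101.
From dy/dt = 0: 0.00214·101 - 0.0701 = 0.0263z*, so z* = 0.145/0.0263 = 5.52.

x* ≈ 101, y* ≈ 45.5, z* ≈ 5.52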